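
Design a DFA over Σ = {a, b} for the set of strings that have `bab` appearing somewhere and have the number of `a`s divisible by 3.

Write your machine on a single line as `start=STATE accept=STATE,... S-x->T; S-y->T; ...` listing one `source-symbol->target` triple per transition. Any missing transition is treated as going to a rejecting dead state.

start=s0; accept=s11; s0-a->s1; s0-b->s2; s1-a->s3; s1-b->s4; s2-a->s5; s2-b->s2; s3-a->s0; s3-b->s6; s4-a->s7; s4-b->s4; s5-a->s3; s5-b->s8; s6-a->s9; s6-b->s6; s7-a->s0; s7-b->s10; s8-a->s10; s8-b->s8; s9-a->s1; s9-b->s11; s10-a->s11; s10-b->s10; s11-a->s8; s11-b->s11

Build one automaton per condition and run them in lockstep. The first has 4 states tracking whether and how much of `bab` has been seen; the second has 3 states tracking the count of `a`s modulo 3. A product state is a pair (one from each), accepting exactly when both do.
12 states suffice.
          a    b  
>  s0     s1   s2 
   s1     s3   s4 
   s2     s5   s2 
   s3     s0   s6 
   s4     s7   s4 
   s5     s3   s8 
   s6     s9   s6 
   s7     s0  s10 
   s8    s10   s8 
   s9     s1  s11 
   s10   s11  s10 
 * s11    s8  s11 
(> = start, * = accepting)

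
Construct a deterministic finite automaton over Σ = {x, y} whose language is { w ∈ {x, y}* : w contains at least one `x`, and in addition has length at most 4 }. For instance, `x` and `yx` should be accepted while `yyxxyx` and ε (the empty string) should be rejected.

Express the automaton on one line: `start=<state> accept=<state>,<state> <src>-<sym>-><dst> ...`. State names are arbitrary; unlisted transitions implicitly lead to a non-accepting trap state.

start=q0 accept=q1,q3,q5,q7 q0-x->q1 q0-y->q2 q1-x->q3 q1-y->q3 q2-x->q3 q2-y->q4 q3-x->q5 q3-y->q5 q4-x->q5 q4-y->q6 q5-x->q7 q5-y->q7 q6-x->q7 q6-y->q8 q7-x->q8 q7-y->q8 q8-x->q8 q8-y->q8

Run two small machines in parallel and take their product. One (3 states) tracks the count of `x`s, saturating at 2; the other (6 states) tracks the input length, saturating at 5. Each combined state is a pair, one component from each; accept when both components accept. After merging equivalent states the machine shrinks.
9 states suffice.
        x   y  
>  q0   q1  q2 
 * q1   q3  q3 
   q2   q3  q4 
 * q3   q5  q5 
   q4   q5  q6 
 * q5   q7  q7 
   q6   q7  q8 
 * q7   q8  q8 
   q8   q8  q8 
(> = start, * = accepting)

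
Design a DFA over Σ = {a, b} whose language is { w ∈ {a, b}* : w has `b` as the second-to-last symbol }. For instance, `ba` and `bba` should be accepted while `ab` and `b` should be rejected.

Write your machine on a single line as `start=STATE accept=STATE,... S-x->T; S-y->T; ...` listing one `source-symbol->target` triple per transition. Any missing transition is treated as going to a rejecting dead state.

A DFA must remember the last 2 symbols (since which symbol is second-to-last isn't known until the input ends). Use one state per possible window of the last ≤2 symbols; accept from those whose window starts with `b`.
With 7 states:
        a   b  
>  q0   q1  q2 
   q1   q3  q4 
   q2   q5  q6 
   q3   q3  q4 
   q4   q5  q6 
 * q5   q3  q4 
 * q6   q5  q6 
(> = start, * = accepting)

start=q0; accept=q5,q6; q0-a->q1; q0-b->q2; q1-a->q3; q1-b->q4; q2-a->q5; q2-b->q6; q3-a->q3; q3-b->q4; q4-a->q5; q4-b->q6; q5-a->q3; q5-b->q4; q6-a->q5; q6-b->q6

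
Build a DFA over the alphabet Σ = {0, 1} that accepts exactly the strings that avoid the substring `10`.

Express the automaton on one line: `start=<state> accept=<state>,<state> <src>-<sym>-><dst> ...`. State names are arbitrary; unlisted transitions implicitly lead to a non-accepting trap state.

start=q0 accept=q0,q1 q0-0->q0 q0-1->q1 q1-0->q2 q1-1->q1 q2-0->q2 q2-1->q2

This is the complement of 'contains `10`'. Use the same substring-matching states — q0 through q2 holding how much of `10` has just been matched — but flip the accepting set: everything except the trap q2 accepts.
A 3-state machine:
        0   1  
>* q0   q0  q1 
 * q1   q2  q1 
   q2   q2  q2 
(> = start, * = accepting)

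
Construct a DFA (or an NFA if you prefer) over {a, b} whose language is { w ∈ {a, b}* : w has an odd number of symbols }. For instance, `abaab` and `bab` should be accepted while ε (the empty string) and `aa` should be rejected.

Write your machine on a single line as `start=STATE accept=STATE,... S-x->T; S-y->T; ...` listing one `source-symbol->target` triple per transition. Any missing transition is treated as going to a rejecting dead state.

start=s0; accept=s1; s0-a->s1; s0-b->s1; s1-a->s0; s1-b->s0

Count input length modulo 2: every symbol advances one step around the cycle s0 → s1 → s0. Accept at s1.
        a   b  
>  s0   s1  s1 
 * s1   s0  s0 
(> = start, * = accepting)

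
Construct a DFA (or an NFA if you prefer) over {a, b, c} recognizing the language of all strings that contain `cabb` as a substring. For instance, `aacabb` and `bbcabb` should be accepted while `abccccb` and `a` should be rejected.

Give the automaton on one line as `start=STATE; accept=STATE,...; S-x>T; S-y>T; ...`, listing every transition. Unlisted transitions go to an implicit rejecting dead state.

Track how much of `cabb` has been matched so far: state S0 is no progress, S4 is the absorbing accept state reached once `cabb` has occurred. Intermediate states record partial matches; on a mismatch, fall back to the longest reusable overlap.
A 5-state machine:
        a   b   c  
>  S0   S0  S0  S1 
   S1   S2  S0  S1 
   S2   S0  S3  S1 
   S3   S0  S4  S1 
 * S4   S4  S4  S4 
(> = start, * = accepting)

start=S0; accept=S4; S0-a>S0; S0-b>S0; S0-c>S1; S1-a>S2; S1-b>S0; S1-c>S1; S2-a>S0; S2-b>S3; S2-c>S1; S3-a>S0; S3-b>S4; S3-c>S1; S4-a>S4; S4-b>S4; S4-c>S4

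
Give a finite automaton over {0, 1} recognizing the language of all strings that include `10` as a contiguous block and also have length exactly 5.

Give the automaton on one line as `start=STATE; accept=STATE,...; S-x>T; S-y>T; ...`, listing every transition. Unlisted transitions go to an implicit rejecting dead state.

Build one automaton per condition and run them in lockstep. One (3 states) tracks whether and how much of `10` has been seen; the other (7 states) tracks the input length, saturating at 6. Each combined state is a pair, one component from each; accept when both components accept.
18 states suffice.
          0    1  
>  s0     s1   s2 
   s1     s3   s4 
   s2     s5   s4 
   s3     s6   s7 
   s4     s8   s7 
   s5     s8   s8 
   s6     s9  s10 
   s7    s11  s10 
   s8    s11  s11 
   s9    s12  s13 
   s10   s14  s13 
   s11   s14  s14 
   s12   s15  s16 
   s13   s17  s16 
 * s14   s17  s17 
   s15   s15  s16 
   s16   s17  s16 
   s17   s17  s17 
(> = start, * = accepting)

start=s0; accept=s14; s0-0>s1; s0-1>s2; s1-0>s3; s1-1>s4; s2-0>s5; s2-1>s4; s3-0>s6; s3-1>s7; s4-0>s8; s4-1>s7; s5-0>s8; s5-1>s8; s6-0>s9; s6-1>s10; s7-0>s11; s7-1>s10; s8-0>s11; s8-1>s11; s9-0>s12; s9-1>s13; s10-0>s14; s10-1>s13; s11-0>s14; s11-1>s14; s12-0>s15; s12-1>s16; s13-0>s17; s13-1>s16; s14-0>s17; s14-1>s17; s15-0>s15; s15-1>s16; s16-0>s17; s16-1>s16; s17-0>s17; s17-1>s17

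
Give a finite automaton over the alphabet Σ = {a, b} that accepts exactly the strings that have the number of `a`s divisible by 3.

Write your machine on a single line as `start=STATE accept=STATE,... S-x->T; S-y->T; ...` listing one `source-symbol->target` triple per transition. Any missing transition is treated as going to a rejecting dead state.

Keep the running count of `a`s modulo 3: each `a` advances along the cycle s0 → s1 → s2 → s0 while other symbols loop. Accept at s0.
A 3-state machine:
        a   b  
>* s0   s1  s0 
   s1   s2  s1 
   s2   s0  s2 
(> = start, * = accepting)

start=s0; accept=s0; s0-a->s1; s0-b->s0; s1-a->s2; s1-b->s1; s2-a->s0; s2-b->s2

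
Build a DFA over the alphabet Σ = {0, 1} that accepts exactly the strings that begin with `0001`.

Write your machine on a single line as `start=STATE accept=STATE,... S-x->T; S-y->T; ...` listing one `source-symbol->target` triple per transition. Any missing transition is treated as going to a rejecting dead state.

Walk along `0001` while the input agrees: from s0 take `0` to s1, and so on. Any deviation drops to the rejecting sink s5. Once s4 is reached the prefix is confirmed and every continuation is accepted.
        0   1  
>  s0   s1  s5 
   s1   s2  s5 
   s2   s3  s5 
   s3   s5  s4 
 * s4   s4  s4 
   s5   s5  s5 
(> = start, * = accepting)

start=s0; accept=s4; s0-0->s1; s0-1->s5; s1-0->s2; s1-1->s5; s2-0->s3; s2-1->s5; s3-0->s5; s3-1->s4; s4-0->s4; s4-1->s4; s5-0->s5; s5-1->s5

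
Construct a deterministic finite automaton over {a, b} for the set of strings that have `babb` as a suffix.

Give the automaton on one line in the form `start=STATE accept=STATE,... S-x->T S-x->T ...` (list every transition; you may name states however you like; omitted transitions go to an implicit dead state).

start=S0 accept=S4 S0-a->S0 S0-b->S1 S1-a->S2 S1-b->S1 S2-a->S0 S2-b->S3 S3-a->S2 S3-b->S4 S4-a->S2 S4-b->S1

Let each state record the length of the longest suffix of the input read so far that is also a prefix of `babb`. S1 means the last symbol is `b`; S2 means the last 2 symbols are `ba`; S3 means the last 3 symbols are `bab`; S4 means the last 4 symbols are `babb`. Accept only at S4, where the string currently ends in `babb`.
5 states suffice.
        a   b  
>  S0   S0  S1 
   S1   S2  S1 
   S2   S0  S3 
   S3   S2  S4 
 * S4   S2  S1 
(> = start, * = accepting)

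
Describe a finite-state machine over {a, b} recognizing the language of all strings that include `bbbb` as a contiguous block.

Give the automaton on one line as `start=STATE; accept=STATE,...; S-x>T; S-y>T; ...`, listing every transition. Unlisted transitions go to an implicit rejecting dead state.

States s0..s3 record the length of the longest prefix of `bbbb` that matches the current input suffix. Reaching s4 means `bbbb` has been seen, and we stay there forever. Accept from s4.
5 states suffice.
        a   b  
>  s0   s0  s1 
   s1   s0  s2 
   s2   s0  s3 
   s3   s0  s4 
 * s4   s4  s4 
(> = start, * = accepting)

start=s0; accept=s4; s0-a>s0; s0-b>s1; s1-a>s0; s1-b>s2; s2-a>s0; s2-b>s3; s3-a>s0; s3-b>s4; s4-a>s4; s4-b>s4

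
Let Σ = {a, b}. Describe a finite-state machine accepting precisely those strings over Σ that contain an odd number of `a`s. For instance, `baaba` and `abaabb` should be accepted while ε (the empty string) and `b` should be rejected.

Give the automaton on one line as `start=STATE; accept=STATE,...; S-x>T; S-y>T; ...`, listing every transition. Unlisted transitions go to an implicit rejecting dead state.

The only thing that matters is how many `a`s have appeared, reduced mod 2. Use one state per residue: s0 for 0, …, s1 for 1. Reading `a` moves to the next residue; anything else stays put. s1 is accepting.
With 2 states:
        a   b  
>  s0   s1  s0 
 * s1   s0  s1 
(> = start, * = accepting)

start=s0; accept=s1; s0-a>s1; s0-b>s0; s1-a>s0; s1-b>s1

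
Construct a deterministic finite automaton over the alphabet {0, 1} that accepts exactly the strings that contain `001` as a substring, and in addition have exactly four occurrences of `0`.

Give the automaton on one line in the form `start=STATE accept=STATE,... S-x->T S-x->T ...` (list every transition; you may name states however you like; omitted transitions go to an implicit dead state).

start=A accept=L A-0->B A-1->A B-0->C B-1->D C-0->E C-1->F D-0->G D-1->D E-0->H E-1->I F-0->I F-1->F G-0->E G-1->J H-0->K H-1->L I-0->L I-1->I J-0->M J-1->J K-0->K K-1->K L-0->K L-1->L M-0->H M-1->K

Build one automaton per condition and run them in lockstep. The first has 4 states tracking whether and how much of `001` has been seen; the second has 6 states tracking the count of `0`s, saturating at 5. A product state is a pair (one from each), accepting exactly when both do. Minimizing collapses redundant product states.
With 13 states:
       0  1 
>  A   B  A 
   B   C  D 
   C   E  F 
   D   G  D 
   E   H  I 
   F   I  F 
   G   E  J 
   H   K  L 
   I   L  I 
   J   M  J 
   K   K  K 
 * L   K  L 
   M   H  K 
(> = start, * = accepting)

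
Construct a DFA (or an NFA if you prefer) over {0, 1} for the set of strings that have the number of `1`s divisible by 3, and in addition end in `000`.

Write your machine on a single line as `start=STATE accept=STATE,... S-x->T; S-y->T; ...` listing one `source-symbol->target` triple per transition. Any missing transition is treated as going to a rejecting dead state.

Build one automaton per condition and run them in lockstep. The first has 3 states tracking the count of `1`s modulo 3; the second has 4 states tracking how much of the suffix `000` has currently been matched. A product state is a pair (one from each), accepting exactly when both do. After merging equivalent states the machine shrinks.
        0   1  
>  q0   q1  q2 
   q1   q3  q2 
   q2   q2  q4 
   q3   q5  q2 
   q4   q4  q0 
 * q5   q5  q2 
(> = start, * = accepting)

start=q0; accept=q5; q0-0->q1; q0-1->q2; q1-0->q3; q1-1->q2; q2-0->q2; q2-1->q4; q3-0->q5; q3-1->q2; q4-0->q4; q4-1->q0; q5-0->q5; q5-1->q2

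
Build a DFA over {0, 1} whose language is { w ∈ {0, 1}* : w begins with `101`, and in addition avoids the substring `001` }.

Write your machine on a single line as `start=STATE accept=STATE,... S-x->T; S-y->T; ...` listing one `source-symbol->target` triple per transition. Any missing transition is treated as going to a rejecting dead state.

start=q0; accept=q7,q8,q9; q0-0->q1; q0-1->q2; q1-0->q3; q1-1->q4; q2-0->q5; q2-1->q4; q3-0->q3; q3-1->q6; q4-0->q1; q4-1->q4; q5-0->q3; q5-1->q7; q6-0->q6; q6-1->q6; q7-0->q8; q7-1->q7; q8-0->q9; q8-1->q7; q9-0->q9; q9-1->q10; q10-0->q10; q10-1->q10

Handle the two conditions separately and then intersect. One (5 states) tracks whether the input so far still matches the prefix `101`; the other (4 states) tracks partial matches of the forbidden pattern `001`. Each combined state is a pair, one component from each; accept when both components accept.
With 11 states:
          0    1  
>  q0     q1   q2 
   q1     q3   q4 
   q2     q5   q4 
   q3     q3   q6 
   q4     q1   q4 
   q5     q3   q7 
   q6     q6   q6 
 * q7     q8   q7 
 * q8     q9   q7 
 * q9     q9  q10 
   q10   q10  q10 
(> = start, * = accepting)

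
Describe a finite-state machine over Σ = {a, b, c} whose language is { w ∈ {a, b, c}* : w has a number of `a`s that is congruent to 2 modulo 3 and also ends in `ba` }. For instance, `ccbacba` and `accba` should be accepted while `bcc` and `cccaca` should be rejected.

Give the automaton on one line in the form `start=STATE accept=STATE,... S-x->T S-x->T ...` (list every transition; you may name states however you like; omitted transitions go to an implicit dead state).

start=q0 accept=q4 q0-a->q1 q0-b->q0 q0-c->q0 q1-a->q2 q1-b->q3 q1-c->q1 q2-a->q0 q2-b->q2 q2-c->q2 q3-a->q4 q3-b->q3 q3-c->q1 q4-a->q0 q4-b->q2 q4-c->q2

Run two small machines in parallel and take their product. The first has 3 states tracking the count of `a`s modulo 3; the second has 3 states tracking how much of the suffix `ba` has currently been matched. A product state is a pair (one from each), accepting exactly when both do. Equivalent product states are then merged.
5 states suffice.
        a   b   c  
>  q0   q1  q0  q0 
   q1   q2  q3  q1 
   q2   q0  q2  q2 
   q3   q4  q3  q1 
 * q4   q0  q2  q2 
(> = start, * = accepting)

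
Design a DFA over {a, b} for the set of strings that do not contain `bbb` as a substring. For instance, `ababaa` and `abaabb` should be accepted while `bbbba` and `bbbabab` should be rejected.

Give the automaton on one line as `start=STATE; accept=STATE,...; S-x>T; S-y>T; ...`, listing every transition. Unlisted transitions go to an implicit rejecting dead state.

This is the complement of 'contains `bbb`'. Use the same substring-matching states — q0 through q3 holding how much of `bbb` has just been matched — but flip the accepting set: everything except the trap q3 accepts.
With 4 states:
        a   b  
>* q0   q0  q1 
 * q1   q0  q2 
 * q2   q0  q3 
   q3   q3  q3 
(> = start, * = accepting)

start=q0; accept=q0,q1,q2; q0-a>q0; q0-b>q1; q1-a>q0; q1-b>q2; q2-a>q0; q2-b>q3; q3-a>q3; q3-b>q3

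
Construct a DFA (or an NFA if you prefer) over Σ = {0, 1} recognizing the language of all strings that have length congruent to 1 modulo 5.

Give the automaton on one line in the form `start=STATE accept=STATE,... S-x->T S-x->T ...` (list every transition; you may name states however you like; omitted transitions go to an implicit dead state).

start=q0 accept=q1 q0-0->q1 q0-1->q1 q1-0->q2 q1-1->q2 q2-0->q3 q2-1->q3 q3-0->q4 q3-1->q4 q4-0->q0 q4-1->q0

Count input length modulo 5: every symbol advances one step around the cycle q0 → q1 → q2 → q3 → q4 → q0. Accept at q1.
A 5-state machine:
        0   1  
>  q0   q1  q1 
 * q1   q2  q2 
   q2   q3  q3 
   q3   q4  q4 
   q4   q0  q0 
(> = start, * = accepting)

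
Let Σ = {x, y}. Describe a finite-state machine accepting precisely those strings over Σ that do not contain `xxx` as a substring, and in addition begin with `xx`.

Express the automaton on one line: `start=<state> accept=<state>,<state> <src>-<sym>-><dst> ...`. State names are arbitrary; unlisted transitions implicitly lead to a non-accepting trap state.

start=S0 accept=S3,S6,S8 S0-x->S1 S0-y->S2 S1-x->S3 S1-y->S2 S2-x->S4 S2-y->S2 S3-x->S5 S3-y->S6 S4-x->S7 S4-y->S2 S5-x->S5 S5-y->S5 S6-x->S8 S6-y->S6 S7-x->S9 S7-y->S2 S8-x->S3 S8-y->S6 S9-x->S9 S9-y->S9

Run two small machines in parallel and take their product. One (4 states) tracks partial matches of the forbidden pattern `xxx`; the other (4 states) tracks whether the input so far still matches the prefix `xx`. Each combined state is a pair, one component from each; accept when both components accept.
With 10 states:
        x   y  
>  S0   S1  S2 
   S1   S3  S2 
   S2   S4  S2 
 * S3   S5  S6 
   S4   S7  S2 
   S5   S5  S5 
 * S6   S8  S6 
   S7   S9  S2 
 * S8   S3  S6 
   S9   S9  S9 
(> = start, * = accepting)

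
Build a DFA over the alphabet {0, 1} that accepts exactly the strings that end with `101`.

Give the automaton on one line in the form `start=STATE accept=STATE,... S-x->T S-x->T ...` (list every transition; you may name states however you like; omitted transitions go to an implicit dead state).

start=q0 accept=q3 q0-0->q0 q0-1->q1 q1-0->q2 q1-1->q1 q2-0->q0 q2-1->q3 q3-0->q2 q3-1->q1

Let each state record the length of the longest suffix of the input read so far that is also a prefix of `101`. q1 means the last symbol is `1`; q2 means the last 2 symbols are `10`; q3 means the last 3 symbols are `101`. Accept only at q3, where the string currently ends in `101`.
A 4-state machine:
        0   1  
>  q0   q0  q1 
   q1   q2  q1 
   q2   q0  q3 
 * q3   q2  q1 
(> = start, * = accepting)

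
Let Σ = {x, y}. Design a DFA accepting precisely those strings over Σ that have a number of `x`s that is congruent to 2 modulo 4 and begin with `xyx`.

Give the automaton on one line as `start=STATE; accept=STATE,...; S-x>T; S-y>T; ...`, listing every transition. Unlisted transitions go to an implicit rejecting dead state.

Handle the two conditions separately and then intersect. One (4 states) tracks the count of `x`s modulo 4; the other (5 states) tracks whether the input so far still matches the prefix `xyx`. Each combined state is a pair, one component from each; accept when both components accept.
11 states suffice.
       x  y 
>  A   B  C 
   B   D  E 
   C   F  C 
   D   G  D 
   E   H  F 
   F   D  F 
   G   C  G 
 * H   I  H 
   I   J  I 
   J   K  J 
   K   H  K 
(> = start, * = accepting)

start=A; accept=H; A-x>B; A-y>C; B-x>D; B-y>E; C-x>F; C-y>C; D-x>G; D-y>D; E-x>H; E-y>F; F-x>D; F-y>F; G-x>C; G-y>G; H-x>I; H-y>H; I-x>J; I-y>I; J-x>K; J-y>J; K-x>H; K-y>K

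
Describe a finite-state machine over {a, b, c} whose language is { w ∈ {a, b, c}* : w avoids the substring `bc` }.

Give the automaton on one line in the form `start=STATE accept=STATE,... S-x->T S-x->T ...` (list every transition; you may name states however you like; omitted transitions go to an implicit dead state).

Track partial matches of the forbidden pattern `bc`. State s2 is a dead state reached once `bc` has occurred; every other state accepts. s0 means no part of `bc` is currently matched.
        a   b   c  
>* s0   s0  s1  s0 
 * s1   s0  s1  s2 
   s2   s2  s2  s2 
(> = start, * = accepting)

start=s0 accept=s0,s1 s0-a->s0 s0-b->s1 s0-c->s0 s1-a->s0 s1-b->s1 s1-c->s2 s2-a->s2 s2-b->s2 s2-c->s2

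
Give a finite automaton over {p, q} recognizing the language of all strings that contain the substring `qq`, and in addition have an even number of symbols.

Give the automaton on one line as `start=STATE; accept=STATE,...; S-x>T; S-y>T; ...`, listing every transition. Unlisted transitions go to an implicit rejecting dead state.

start=s0; accept=s4; s0-p>s1; s0-q>s2; s1-p>s0; s1-q>s3; s2-p>s0; s2-q>s4; s3-p>s1; s3-q>s5; s4-p>s5; s4-q>s5; s5-p>s4; s5-q>s4

Run two small machines in parallel and take their product. The first has 3 states tracking whether and how much of `qq` has been seen; the second has 2 states tracking the input length modulo 2. A product state is a pair (one from each), accepting exactly when both do.
        p   q  
>  s0   s1  s2 
   s1   s0  s3 
   s2   s0  s4 
   s3   s1  s5 
 * s4   s5  s5 
   s5   s4  s4 
(> = start, * = accepting)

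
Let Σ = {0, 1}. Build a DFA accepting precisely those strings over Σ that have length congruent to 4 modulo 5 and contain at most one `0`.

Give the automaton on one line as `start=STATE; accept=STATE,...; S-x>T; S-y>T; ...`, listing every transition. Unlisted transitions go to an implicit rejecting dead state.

start=s0; accept=s8,s9; s0-0>s1; s0-1>s2; s1-0>s3; s1-1>s4; s2-0>s4; s2-1>s5; s3-0>s3; s3-1>s3; s4-0>s3; s4-1>s6; s5-0>s6; s5-1>s7; s6-0>s3; s6-1>s8; s7-0>s8; s7-1>s9; s8-0>s3; s8-1>s10; s9-0>s10; s9-1>s0; s10-0>s3; s10-1>s1

Run two small machines in parallel and take their product. One (5 states) tracks the input length modulo 5; the other (3 states) tracks the count of `0`s, saturating at 2. Each combined state is a pair, one component from each; accept when both components accept. Minimizing collapses redundant product states.
With 11 states:
          0    1  
>  s0     s1   s2 
   s1     s3   s4 
   s2     s4   s5 
   s3     s3   s3 
   s4     s3   s6 
   s5     s6   s7 
   s6     s3   s8 
   s7     s8   s9 
 * s8     s3  s10 
 * s9    s10   s0 
   s10    s3   s1 
(> = start, * = accepting)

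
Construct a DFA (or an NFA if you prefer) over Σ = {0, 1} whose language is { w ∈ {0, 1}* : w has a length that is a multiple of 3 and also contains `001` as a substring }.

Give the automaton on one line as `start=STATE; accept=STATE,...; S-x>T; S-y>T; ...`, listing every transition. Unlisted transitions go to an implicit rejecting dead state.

start=A; accept=H; A-0>B; A-1>C; B-0>D; B-1>E; C-0>F; C-1>E; D-0>G; D-1>H; E-0>I; E-1>A; F-0>G; F-1>A; G-0>J; G-1>K; H-0>K; H-1>K; I-0>J; I-1>C; J-0>D; J-1>L; K-0>L; K-1>L; L-0>H; L-1>H

Build one automaton per condition and run them in lockstep. One (3 states) tracks the input length modulo 3; the other (4 states) tracks whether and how much of `001` has been seen. Each combined state is a pair, one component from each; accept when both components accept.
A 12-state machine:
       0  1 
>  A   B  C 
   B   D  E 
   C   F  E 
   D   G  H 
   E   I  A 
   F   G  A 
   G   J  K 
 * H   K  K 
   I   J  C 
   J   D  L 
   K   L  L 
   L   H  H 
(> = start, * = accepting)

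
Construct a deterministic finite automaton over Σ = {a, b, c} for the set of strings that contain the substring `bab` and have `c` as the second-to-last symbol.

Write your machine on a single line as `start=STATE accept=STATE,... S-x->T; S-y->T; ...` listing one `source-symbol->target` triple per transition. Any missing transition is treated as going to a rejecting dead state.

start=q0; accept=q5,q6; q0-a->q0; q0-b->q1; q0-c->q0; q1-a->q2; q1-b->q1; q1-c->q0; q2-a->q0; q2-b->q3; q2-c->q0; q3-a->q3; q3-b->q3; q3-c->q4; q4-a->q5; q4-b->q5; q4-c->q6; q5-a->q3; q5-b->q3; q5-c->q4; q6-a->q5; q6-b->q5; q6-c->q6

Handle the two conditions separately and then intersect. One (4 states) tracks whether and how much of `bab` has been seen; the other (13 states) tracks the last 2 symbols read. Each combined state is a pair, one component from each; accept when both components accept. Equivalent product states are then merged.
7 states suffice.
        a   b   c  
>  q0   q0  q1  q0 
   q1   q2  q1  q0 
   q2   q0  q3  q0 
   q3   q3  q3  q4 
   q4   q5  q5  q6 
 * q5   q3  q3  q4 
 * q6   q5  q5  q6 
(> = start, * = accepting)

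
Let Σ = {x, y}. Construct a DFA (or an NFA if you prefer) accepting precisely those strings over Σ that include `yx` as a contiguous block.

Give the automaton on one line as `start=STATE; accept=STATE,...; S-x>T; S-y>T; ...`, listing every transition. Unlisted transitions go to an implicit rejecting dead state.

Track how much of `yx` has been matched so far: state A is no progress, C is the absorbing accept state reached once `yx` has occurred. Intermediate states record partial matches; on a mismatch, fall back to the longest reusable overlap.
       x  y 
>  A   A  B 
   B   C  B 
 * C   C  C 
(> = start, * = accepting)

start=A; accept=C; A-x>A; A-y>B; B-x>C; B-y>B; C-x>C; C-y>C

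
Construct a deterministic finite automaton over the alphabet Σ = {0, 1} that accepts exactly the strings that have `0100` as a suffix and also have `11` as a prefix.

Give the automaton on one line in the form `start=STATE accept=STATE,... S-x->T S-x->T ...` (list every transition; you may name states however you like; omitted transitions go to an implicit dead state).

start=q0 accept=q7 q0-0->q1 q0-1->q2 q1-0->q1 q1-1->q1 q2-0->q1 q2-1->q3 q3-0->q4 q3-1->q3 q4-0->q4 q4-1->q5 q5-0->q6 q5-1->q3 q6-0->q7 q6-1->q5 q7-0->q4 q7-1->q5

Handle the two conditions separately and then intersect. The first has 5 states tracking how much of the suffix `0100` has currently been matched; the second has 4 states tracking whether the input so far still matches the prefix `11`. A product state is a pair (one from each), accepting exactly when both do. Minimizing collapses redundant product states.
8 states suffice.
        0   1  
>  q0   q1  q2 
   q1   q1  q1 
   q2   q1  q3 
   q3   q4  q3 
   q4   q4  q5 
   q5   q6  q3 
   q6   q7  q5 
 * q7   q4  q5 
(> = start, * = accepting)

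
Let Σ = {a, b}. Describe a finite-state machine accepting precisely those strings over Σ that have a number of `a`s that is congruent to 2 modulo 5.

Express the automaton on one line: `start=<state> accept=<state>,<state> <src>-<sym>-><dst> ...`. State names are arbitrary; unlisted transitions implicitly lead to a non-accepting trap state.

Keep the running count of `a`s modulo 5: each `a` advances along the cycle q0 → q1 → q2 → q3 → q4 → q0 while other symbols loop. Accept at q2.
5 states suffice.
        a   b  
>  q0   q1  q0 
   q1   q2  q1 
 * q2   q3  q2 
   q3   q4  q3 
   q4   q0  q4 
(> = start, * = accepting)

start=q0 accept=q2 q0-a->q1 q0-b->q0 q1-a->q2 q1-b->q1 q2-a->q3 q2-b->q2 q3-a->q4 q3-b->q3 q4-a->q0 q4-b->q4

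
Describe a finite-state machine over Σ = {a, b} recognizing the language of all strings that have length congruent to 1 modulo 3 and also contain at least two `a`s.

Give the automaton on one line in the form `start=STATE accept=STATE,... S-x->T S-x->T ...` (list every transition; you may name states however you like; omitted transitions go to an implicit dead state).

Build one automaton per condition and run them in lockstep. The first has 3 states tracking the input length modulo 3; the second has 4 states tracking the count of `a`s, saturating at 3. A product state is a pair (one from each), accepting exactly when both do. Minimizing collapses redundant product states.
A 9-state machine:
        a   b  
>  S0   S1  S2 
   S1   S3  S4 
   S2   S4  S5 
   S3   S6  S6 
   S4   S6  S7 
   S5   S7  S0 
   S6   S8  S8 
   S7   S8  S1 
 * S8   S3  S3 
(> = start, * = accepting)

start=S0 accept=S8 S0-a->S1 S0-b->S2 S1-a->S3 S1-b->S4 S2-a->S4 S2-b->S5 S3-a->S6 S3-b->S6 S4-a->S6 S4-b->S7 S5-a->S7 S5-b->S0 S6-a->S8 S6-b->S8 S7-a->S8 S7-b->S1 S8-a->S3 S8-b->S3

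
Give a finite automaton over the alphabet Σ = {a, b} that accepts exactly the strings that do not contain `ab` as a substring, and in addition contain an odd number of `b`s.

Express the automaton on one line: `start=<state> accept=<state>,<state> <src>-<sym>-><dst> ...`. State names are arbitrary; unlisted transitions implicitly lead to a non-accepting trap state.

start=S0 accept=S2,S3 S0-a->S1 S0-b->S2 S1-a->S1 S1-b->S1 S2-a->S3 S2-b->S0 S3-a->S3 S3-b->S1

Build one automaton per condition and run them in lockstep. The first has 3 states tracking partial matches of the forbidden pattern `ab`; the second has 2 states tracking the count of `b`s modulo 2. A product state is a pair (one from each), accepting exactly when both do. Equivalent product states are then merged.
        a   b  
>  S0   S1  S2 
   S1   S1  S1 
 * S2   S3  S0 
 * S3   S3  S1 
(> = start, * = accepting)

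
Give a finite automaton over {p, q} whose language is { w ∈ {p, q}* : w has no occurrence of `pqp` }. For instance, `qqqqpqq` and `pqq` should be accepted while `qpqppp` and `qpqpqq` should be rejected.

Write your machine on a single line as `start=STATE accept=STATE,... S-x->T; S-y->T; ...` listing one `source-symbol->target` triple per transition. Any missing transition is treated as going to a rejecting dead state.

Track partial matches of the forbidden pattern `pqp`. State S3 is a dead state reached once `pqp` has occurred; every other state accepts. S0 means no part of `pqp` is currently matched.
A 4-state machine:
        p   q  
>* S0   S1  S0 
 * S1   S1  S2 
 * S2   S3  S0 
   S3   S3  S3 
(> = start, * = accepting)

start=S0; accept=S0,S1,S2; S0-p->S1; S0-q->S0; S1-p->S1; S1-q->S2; S2-p->S3; S2-q->S0; S3-p->S3; S3-q->S3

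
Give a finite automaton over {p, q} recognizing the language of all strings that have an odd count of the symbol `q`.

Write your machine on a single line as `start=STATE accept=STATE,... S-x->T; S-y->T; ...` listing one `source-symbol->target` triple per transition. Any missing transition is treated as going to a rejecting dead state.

start=A; accept=B; A-p->A; A-q->B; B-p->B; B-q->A

Keep the running count of `q`s modulo 2: each `q` advances along the cycle A → B → A while other symbols loop. Accept at B.
With 2 states:
       p  q 
>  A   A  B 
 * B   B  A 
(> = start, * = accepting)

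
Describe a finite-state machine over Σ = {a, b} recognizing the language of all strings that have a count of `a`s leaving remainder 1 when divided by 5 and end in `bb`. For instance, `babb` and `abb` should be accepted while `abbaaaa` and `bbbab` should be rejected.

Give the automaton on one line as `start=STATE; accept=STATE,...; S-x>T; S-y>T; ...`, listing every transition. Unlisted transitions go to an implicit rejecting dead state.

Build one automaton per condition and run them in lockstep. One (5 states) tracks the count of `a`s modulo 5; the other (3 states) tracks how much of the suffix `bb` has currently been matched. Each combined state is a pair, one component from each; accept when both components accept. After merging equivalent states the machine shrinks.
        a   b  
>  s0   s1  s0 
   s1   s2  s3 
   s2   s4  s2 
   s3   s2  s5 
   s4   s6  s4 
 * s5   s2  s5 
   s6   s0  s6 
(> = start, * = accepting)

start=s0; accept=s5; s0-a>s1; s0-b>s0; s1-a>s2; s1-b>s3; s2-a>s4; s2-b>s2; s3-a>s2; s3-b>s5; s4-a>s6; s4-b>s4; s5-a>s2; s5-b>s5; s6-a>s0; s6-b>s6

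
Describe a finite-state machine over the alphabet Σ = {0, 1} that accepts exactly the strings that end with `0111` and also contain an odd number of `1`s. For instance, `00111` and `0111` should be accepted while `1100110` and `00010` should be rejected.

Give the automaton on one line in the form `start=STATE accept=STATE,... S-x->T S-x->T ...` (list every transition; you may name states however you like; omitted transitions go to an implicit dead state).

Run two small machines in parallel and take their product. One (5 states) tracks how much of the suffix `0111` has currently been matched; the other (2 states) tracks the count of `1`s modulo 2. Each combined state is a pair, one component from each; accept when both components accept.
A 10-state machine:
        0   1  
>  q0   q1  q2 
   q1   q1  q3 
   q2   q4  q0 
   q3   q4  q5 
   q4   q4  q6 
   q5   q1  q7 
   q6   q1  q8 
 * q7   q4  q0 
   q8   q4  q9 
   q9   q1  q2 
(> = start, * = accepting)

start=q0 accept=q7 q0-0->q1 q0-1->q2 q1-0->q1 q1-1->q3 q2-0->q4 q2-1->q0 q3-0->q4 q3-1->q5 q4-0->q4 q4-1->q6 q5-0->q1 q5-1->q7 q6-0->q1 q6-1->q8 q7-0->q4 q7-1->q0 q8-0->q4 q8-1->q9 q9-0->q1 q9-1->q2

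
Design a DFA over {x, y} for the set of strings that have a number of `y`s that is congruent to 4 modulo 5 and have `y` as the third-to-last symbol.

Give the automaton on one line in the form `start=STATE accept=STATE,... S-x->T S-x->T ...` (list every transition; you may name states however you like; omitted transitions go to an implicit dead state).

start=s0 accept=s7,s10,s11,s14 s0-x->s0 s0-y->s1 s1-x->s1 s1-y->s2 s2-x->s3 s2-y->s4 s3-x->s3 s3-y->s5 s4-x->s6 s4-y->s7 s5-x->s6 s5-y->s8 s6-x->s9 s6-y->s10 s7-x->s11 s7-y->s0 s8-x->s11 s8-y->s0 s9-x->s9 s9-y->s12 s10-x->s13 s10-y->s0 s11-x->s14 s11-y->s0 s12-x->s13 s12-y->s0 s13-x->s14 s13-y->s0 s14-x->s15 s14-y->s0 s15-x->s15 s15-y->s0

Run two small machines in parallel and take their product. One (5 states) tracks the count of `y`s modulo 5; the other (15 states) tracks the last 3 symbols read. Each combined state is a pair, one component from each; accept when both components accept. Equivalent product states are then merged.
With 16 states:
          x    y  
>  s0     s0   s1 
   s1     s1   s2 
   s2     s3   s4 
   s3     s3   s5 
   s4     s6   s7 
   s5     s6   s8 
   s6     s9  s10 
 * s7    s11   s0 
   s8    s11   s0 
   s9     s9  s12 
 * s10   s13   s0 
 * s11   s14   s0 
   s12   s13   s0 
   s13   s14   s0 
 * s14   s15   s0 
   s15   s15   s0 
(> = start, * = accepting)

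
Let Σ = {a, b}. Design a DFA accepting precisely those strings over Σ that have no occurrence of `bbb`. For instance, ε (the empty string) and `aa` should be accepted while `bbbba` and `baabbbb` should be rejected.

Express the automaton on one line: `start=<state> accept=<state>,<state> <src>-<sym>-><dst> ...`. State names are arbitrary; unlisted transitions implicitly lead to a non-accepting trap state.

Track partial matches of the forbidden pattern `bbb`. State s3 is a dead state reached once `bbb` has occurred; every other state accepts. s0 means no part of `bbb` is currently matched.
A 4-state machine:
        a   b  
>* s0   s0  s1 
 * s1   s0  s2 
 * s2   s0  s3 
   s3   s3  s3 
(> = start, * = accepting)

start=s0 accept=s0,s1,s2 s0-a->s0 s0-b->s1 s1-a->s0 s1-b->s2 s2-a->s0 s2-b->s3 s3-a->s3 s3-b->s3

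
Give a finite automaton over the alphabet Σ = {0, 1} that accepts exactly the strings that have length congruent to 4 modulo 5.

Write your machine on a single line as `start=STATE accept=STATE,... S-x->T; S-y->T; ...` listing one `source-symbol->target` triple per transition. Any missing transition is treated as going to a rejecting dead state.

Count input length modulo 5: every symbol advances one step around the cycle A → B → C → D → E → A. Accept at E.
A 5-state machine:
       0  1 
>  A   B  B 
   B   C  C 
   C   D  D 
   D   E  E 
 * E   A  A 
(> = start, * = accepting)

start=A; accept=E; A-0->B; A-1->B; B-0->C; B-1->C; C-0->D; C-1->D; D-0->E; D-1->E; E-0->A; E-1->A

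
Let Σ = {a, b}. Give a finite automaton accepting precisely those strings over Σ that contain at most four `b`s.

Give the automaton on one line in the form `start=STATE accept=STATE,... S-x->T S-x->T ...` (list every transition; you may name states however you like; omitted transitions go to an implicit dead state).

start=s0 accept=s0,s1,s2,s3,s4 s0-a->s0 s0-b->s1 s1-a->s1 s1-b->s2 s2-a->s2 s2-b->s3 s3-a->s3 s3-b->s4 s4-a->s4 s4-b->s5 s5-a->s5 s5-b->s5

Count `b`s, saturating at 5: states s0 through s4 mean 0 through 4 `b`s seen; s5 means more than 4. Each `b` increments (capped at s5); other symbols loop. Accept from {s0, s1, s2, s3, s4}.
6 states suffice.
        a   b  
>* s0   s0  s1 
 * s1   s1  s2 
 * s2   s2  s3 
 * s3   s3  s4 
 * s4   s4  s5 
   s5   s5  s5 
(> = start, * = accepting)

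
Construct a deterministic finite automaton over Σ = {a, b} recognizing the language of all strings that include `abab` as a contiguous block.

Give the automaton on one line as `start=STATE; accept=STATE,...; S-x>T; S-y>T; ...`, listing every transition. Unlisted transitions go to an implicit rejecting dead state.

States q0..q3 record the length of the longest prefix of `abab` that matches the current input suffix. Reaching q4 means `abab` has been seen, and we stay there forever. Accept from q4.
5 states suffice.
        a   b  
>  q0   q1  q0 
   q1   q1  q2 
   q2   q3  q0 
   q3   q1  q4 
 * q4   q4  q4 
(> = start, * = accepting)

start=q0; accept=q4; q0-a>q1; q0-b>q0; q1-a>q1; q1-b>q2; q2-a>q3; q2-b>q0; q3-a>q1; q3-b>q4; q4-a>q4; q4-b>q4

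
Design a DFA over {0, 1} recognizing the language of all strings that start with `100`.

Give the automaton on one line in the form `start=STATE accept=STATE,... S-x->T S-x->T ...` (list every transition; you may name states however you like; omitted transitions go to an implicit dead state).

Walk along `100` while the input agrees: from A take `1` to B, and so on. Any deviation drops to the rejecting sink E. Once D is reached the prefix is confirmed and every continuation is accepted.
5 states suffice.
       0  1 
>  A   E  B 
   B   C  E 
   C   D  E 
 * D   D  D 
   E   E  E 
(> = start, * = accepting)

start=A accept=D A-0->E A-1->B B-0->C B-1->E C-0->D C-1->E D-0->D D-1->D E-0->E E-1->E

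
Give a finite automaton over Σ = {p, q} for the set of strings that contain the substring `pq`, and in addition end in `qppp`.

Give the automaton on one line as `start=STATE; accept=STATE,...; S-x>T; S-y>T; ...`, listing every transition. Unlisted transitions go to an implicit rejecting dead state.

start=A; accept=F; A-p>B; A-q>A; B-p>B; B-q>C; C-p>D; C-q>C; D-p>E; D-q>C; E-p>F; E-q>C; F-p>B; F-q>C

Build one automaton per condition and run them in lockstep. The first has 3 states tracking whether and how much of `pq` has been seen; the second has 5 states tracking how much of the suffix `qppp` has currently been matched. A product state is a pair (one from each), accepting exactly when both do. Equivalent product states are then merged.
       p  q 
>  A   B  A 
   B   B  C 
   C   D  C 
   D   E  C 
   E   F  C 
 * F   B  C 
(> = start, * = accepting)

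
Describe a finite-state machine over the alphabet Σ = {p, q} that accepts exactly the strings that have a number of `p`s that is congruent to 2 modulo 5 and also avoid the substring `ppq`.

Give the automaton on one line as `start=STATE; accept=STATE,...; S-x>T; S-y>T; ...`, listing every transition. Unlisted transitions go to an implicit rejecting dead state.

start=S0; accept=S2,S6,S8; S0-p>S1; S0-q>S0; S1-p>S2; S1-q>S3; S2-p>S4; S2-q>S5; S3-p>S6; S3-q>S3; S4-p>S7; S4-q>S5; S5-p>S5; S5-q>S5; S6-p>S4; S6-q>S8; S7-p>S9; S7-q>S5; S8-p>S10; S8-q>S8; S9-p>S11; S9-q>S5; S10-p>S7; S10-q>S12; S11-p>S2; S11-q>S5; S12-p>S13; S12-q>S12; S13-p>S9; S13-q>S14; S14-p>S15; S14-q>S14; S15-p>S11; S15-q>S0

Build one automaton per condition and run them in lockstep. One (5 states) tracks the count of `p`s modulo 5; the other (4 states) tracks partial matches of the forbidden pattern `ppq`. Each combined state is a pair, one component from each; accept when both components accept. Equivalent product states are then merged.
With 16 states:
          p    q  
>  S0     S1   S0 
   S1     S2   S3 
 * S2     S4   S5 
   S3     S6   S3 
   S4     S7   S5 
   S5     S5   S5 
 * S6     S4   S8 
   S7     S9   S5 
 * S8    S10   S8 
   S9    S11   S5 
   S10    S7  S12 
   S11    S2   S5 
   S12   S13  S12 
   S13    S9  S14 
   S14   S15  S14 
   S15   S11   S0 
(> = start, * = accepting)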